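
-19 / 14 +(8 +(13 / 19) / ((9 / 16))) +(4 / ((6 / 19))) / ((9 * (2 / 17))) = 142363 / 7182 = 19.82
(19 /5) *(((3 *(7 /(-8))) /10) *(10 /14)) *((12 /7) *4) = -171 /35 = -4.89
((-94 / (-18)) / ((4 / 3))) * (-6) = -47 / 2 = -23.50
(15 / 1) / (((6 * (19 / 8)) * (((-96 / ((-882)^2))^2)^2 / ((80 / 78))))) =147177848790327708675 / 31616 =4655169812447106.17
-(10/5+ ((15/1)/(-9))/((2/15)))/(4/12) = 63/2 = 31.50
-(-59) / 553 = 59 / 553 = 0.11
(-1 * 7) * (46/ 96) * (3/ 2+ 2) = -1127/ 96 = -11.74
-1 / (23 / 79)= -79 / 23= -3.43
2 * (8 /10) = 8 /5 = 1.60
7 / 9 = 0.78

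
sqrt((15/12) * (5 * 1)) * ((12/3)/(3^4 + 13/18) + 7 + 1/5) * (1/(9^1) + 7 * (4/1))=749386/1471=509.44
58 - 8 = 50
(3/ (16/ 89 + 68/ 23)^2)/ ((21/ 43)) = 180178987/ 288514800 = 0.62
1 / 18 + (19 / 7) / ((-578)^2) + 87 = 1832283869 / 21047292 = 87.06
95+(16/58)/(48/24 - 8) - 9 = 7478/87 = 85.95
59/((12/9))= 177/4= 44.25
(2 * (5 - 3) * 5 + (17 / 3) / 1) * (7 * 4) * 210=150920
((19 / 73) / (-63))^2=0.00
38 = 38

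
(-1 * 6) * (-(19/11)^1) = 114/11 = 10.36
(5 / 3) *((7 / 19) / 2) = 0.31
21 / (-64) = -21 / 64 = -0.33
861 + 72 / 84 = 861.86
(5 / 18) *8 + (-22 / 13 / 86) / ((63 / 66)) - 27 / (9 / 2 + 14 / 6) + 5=4693225 / 1443897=3.25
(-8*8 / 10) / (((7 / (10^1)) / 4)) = -256 / 7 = -36.57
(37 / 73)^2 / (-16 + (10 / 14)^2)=-67081 / 4044711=-0.02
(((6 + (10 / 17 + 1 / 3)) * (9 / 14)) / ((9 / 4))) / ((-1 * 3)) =-706 / 1071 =-0.66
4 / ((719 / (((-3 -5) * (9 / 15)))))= -96 / 3595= -0.03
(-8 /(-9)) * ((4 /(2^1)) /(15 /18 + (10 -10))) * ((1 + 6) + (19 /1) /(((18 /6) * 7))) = 5312 /315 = 16.86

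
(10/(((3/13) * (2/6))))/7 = 130/7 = 18.57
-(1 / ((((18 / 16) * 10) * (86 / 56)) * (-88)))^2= -196 / 453051225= -0.00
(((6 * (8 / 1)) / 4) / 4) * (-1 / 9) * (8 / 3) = -8 / 9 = -0.89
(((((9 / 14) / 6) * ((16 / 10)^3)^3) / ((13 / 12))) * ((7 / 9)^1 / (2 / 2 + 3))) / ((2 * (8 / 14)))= 29360128 / 25390625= 1.16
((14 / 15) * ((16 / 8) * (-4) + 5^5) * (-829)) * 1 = -12058634 / 5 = -2411726.80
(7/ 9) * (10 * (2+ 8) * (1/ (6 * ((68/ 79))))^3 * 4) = 86281825/ 38203488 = 2.26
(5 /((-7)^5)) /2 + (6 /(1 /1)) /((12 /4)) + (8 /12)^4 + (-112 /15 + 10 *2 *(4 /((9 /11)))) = 92.51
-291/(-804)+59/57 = 21341/15276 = 1.40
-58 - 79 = -137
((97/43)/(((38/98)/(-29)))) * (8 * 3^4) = -89318376/817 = -109324.82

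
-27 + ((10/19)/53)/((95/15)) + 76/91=-45552943/1741103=-26.16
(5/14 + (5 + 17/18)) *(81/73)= 3573/511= 6.99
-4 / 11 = -0.36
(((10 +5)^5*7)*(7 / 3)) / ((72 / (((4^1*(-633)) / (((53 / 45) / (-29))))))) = 1138420828125 / 106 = 10739819133.25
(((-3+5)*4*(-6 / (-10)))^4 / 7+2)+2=349276 / 4375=79.83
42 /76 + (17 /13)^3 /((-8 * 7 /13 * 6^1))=502885 /1078896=0.47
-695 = -695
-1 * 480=-480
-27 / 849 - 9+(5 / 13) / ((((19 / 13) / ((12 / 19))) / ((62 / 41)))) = -36778596 / 4188683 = -8.78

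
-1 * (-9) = 9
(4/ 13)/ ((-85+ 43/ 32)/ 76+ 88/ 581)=-5651968/ 17437173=-0.32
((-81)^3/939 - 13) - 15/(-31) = -5613001/9703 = -578.48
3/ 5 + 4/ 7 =41/ 35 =1.17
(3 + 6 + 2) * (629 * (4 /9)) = 27676 /9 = 3075.11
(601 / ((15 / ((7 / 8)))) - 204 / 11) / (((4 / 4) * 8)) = 21797 / 10560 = 2.06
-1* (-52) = 52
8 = 8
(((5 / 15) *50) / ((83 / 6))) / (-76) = -25 / 1577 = -0.02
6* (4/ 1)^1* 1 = 24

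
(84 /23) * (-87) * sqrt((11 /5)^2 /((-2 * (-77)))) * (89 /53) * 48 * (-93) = 207388512 * sqrt(154) /6095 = 422251.64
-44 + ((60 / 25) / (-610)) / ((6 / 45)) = -13429 / 305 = -44.03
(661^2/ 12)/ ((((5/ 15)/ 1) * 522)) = 436921/ 2088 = 209.25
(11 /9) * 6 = 22 /3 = 7.33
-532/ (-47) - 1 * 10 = 62/ 47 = 1.32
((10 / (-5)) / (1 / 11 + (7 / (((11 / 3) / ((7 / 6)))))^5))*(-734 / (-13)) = -7565531776 / 3678268893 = -2.06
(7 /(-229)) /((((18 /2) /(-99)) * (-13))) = -0.03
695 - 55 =640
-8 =-8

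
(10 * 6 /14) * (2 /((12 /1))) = 5 /7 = 0.71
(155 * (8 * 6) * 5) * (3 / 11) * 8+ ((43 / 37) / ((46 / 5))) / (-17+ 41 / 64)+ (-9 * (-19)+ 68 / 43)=34278460950667 / 421441581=81336.21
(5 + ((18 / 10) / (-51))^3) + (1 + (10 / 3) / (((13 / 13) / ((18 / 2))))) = 36.00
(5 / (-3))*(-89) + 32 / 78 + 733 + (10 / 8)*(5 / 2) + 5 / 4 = 276469 / 312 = 886.12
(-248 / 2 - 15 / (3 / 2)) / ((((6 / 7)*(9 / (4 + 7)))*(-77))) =67 / 27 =2.48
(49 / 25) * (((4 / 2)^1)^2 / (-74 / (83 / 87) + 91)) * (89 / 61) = 0.85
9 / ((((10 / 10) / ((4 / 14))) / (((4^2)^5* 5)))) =13481691.43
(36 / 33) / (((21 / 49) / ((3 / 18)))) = 14 / 33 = 0.42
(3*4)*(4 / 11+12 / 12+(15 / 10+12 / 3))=906 / 11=82.36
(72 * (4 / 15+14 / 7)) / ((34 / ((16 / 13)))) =384 / 65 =5.91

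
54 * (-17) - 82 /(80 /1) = -36761 /40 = -919.02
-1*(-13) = 13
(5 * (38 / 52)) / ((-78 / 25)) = -2375 / 2028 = -1.17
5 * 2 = 10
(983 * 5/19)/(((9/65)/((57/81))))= 319475/243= 1314.71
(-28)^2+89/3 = 2441/3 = 813.67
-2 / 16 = -1 / 8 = -0.12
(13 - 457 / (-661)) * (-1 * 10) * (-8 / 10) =72400 / 661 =109.53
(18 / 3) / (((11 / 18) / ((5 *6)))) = 3240 / 11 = 294.55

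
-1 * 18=-18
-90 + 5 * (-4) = -110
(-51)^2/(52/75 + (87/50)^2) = 19507500/27907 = 699.02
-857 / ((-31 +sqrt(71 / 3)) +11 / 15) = 64275*sqrt(213) / 200791 +5836170 / 200791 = 33.74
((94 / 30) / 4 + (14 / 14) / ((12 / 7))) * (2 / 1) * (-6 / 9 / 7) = -0.26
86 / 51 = 1.69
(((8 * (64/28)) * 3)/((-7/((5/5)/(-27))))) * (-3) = -128/147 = -0.87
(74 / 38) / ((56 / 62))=1147 / 532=2.16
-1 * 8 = -8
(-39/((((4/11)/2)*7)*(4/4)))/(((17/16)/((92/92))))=-3432/119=-28.84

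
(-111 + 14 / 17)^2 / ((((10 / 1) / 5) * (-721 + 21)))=-3508129 / 404600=-8.67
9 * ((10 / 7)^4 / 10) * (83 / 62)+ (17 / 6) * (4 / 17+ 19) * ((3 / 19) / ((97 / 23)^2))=146417234673 / 26612208602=5.50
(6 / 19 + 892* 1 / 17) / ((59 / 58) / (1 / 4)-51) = -494450 / 439603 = -1.12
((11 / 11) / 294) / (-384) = -1 / 112896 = -0.00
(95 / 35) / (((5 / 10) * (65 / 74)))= 2812 / 455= 6.18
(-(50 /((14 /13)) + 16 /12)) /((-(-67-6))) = -1003 /1533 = -0.65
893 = 893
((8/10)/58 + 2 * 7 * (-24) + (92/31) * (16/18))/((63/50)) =-134856020/509733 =-264.56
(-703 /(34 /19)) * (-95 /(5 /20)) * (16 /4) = 10151320 /17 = 597136.47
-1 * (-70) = 70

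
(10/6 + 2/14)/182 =19/1911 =0.01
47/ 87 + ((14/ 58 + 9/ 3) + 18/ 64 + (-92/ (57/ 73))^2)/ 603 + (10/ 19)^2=23.85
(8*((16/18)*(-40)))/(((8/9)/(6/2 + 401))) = -129280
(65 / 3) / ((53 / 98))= 6370 / 159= 40.06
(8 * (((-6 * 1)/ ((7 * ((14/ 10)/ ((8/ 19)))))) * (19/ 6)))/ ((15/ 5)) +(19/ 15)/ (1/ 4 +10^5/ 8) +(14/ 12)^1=-10606291/ 10500210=-1.01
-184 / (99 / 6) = -368 / 33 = -11.15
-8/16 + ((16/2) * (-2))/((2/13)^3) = -8789/2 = -4394.50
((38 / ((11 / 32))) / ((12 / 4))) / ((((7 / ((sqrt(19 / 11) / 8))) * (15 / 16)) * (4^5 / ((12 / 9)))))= 19 * sqrt(209) / 228690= 0.00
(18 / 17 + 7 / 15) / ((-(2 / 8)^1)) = -1556 / 255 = -6.10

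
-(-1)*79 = 79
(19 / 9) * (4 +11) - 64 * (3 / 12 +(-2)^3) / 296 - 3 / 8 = 29275 / 888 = 32.97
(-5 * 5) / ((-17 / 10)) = 250 / 17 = 14.71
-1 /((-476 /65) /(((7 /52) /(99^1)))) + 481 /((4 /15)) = 48571385 /26928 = 1803.75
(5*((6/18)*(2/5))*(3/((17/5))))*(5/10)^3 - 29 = -1967/68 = -28.93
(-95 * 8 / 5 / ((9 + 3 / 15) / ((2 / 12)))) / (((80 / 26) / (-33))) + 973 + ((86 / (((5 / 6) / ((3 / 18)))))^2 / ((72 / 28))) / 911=18907840687 / 18857700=1002.66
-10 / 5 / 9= -2 / 9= -0.22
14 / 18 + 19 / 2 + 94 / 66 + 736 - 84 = 131413 / 198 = 663.70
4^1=4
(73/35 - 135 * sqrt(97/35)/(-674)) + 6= 27 * sqrt(3395)/4718 + 283/35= 8.42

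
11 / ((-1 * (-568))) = 11 / 568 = 0.02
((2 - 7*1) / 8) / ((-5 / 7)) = 7 / 8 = 0.88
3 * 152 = 456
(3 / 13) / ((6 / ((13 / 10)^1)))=0.05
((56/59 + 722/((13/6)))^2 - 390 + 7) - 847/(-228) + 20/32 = 29856659412995/268259784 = 111297.56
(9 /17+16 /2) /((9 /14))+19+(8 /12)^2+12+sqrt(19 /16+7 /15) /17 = sqrt(5955) /1020+6841 /153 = 44.79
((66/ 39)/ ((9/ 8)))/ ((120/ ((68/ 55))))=136/ 8775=0.02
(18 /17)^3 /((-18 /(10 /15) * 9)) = -24 /4913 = -0.00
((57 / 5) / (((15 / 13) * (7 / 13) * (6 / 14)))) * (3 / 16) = 3211 / 400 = 8.03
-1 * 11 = -11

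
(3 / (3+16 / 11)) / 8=33 / 392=0.08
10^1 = 10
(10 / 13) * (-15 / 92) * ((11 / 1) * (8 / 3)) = -1100 / 299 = -3.68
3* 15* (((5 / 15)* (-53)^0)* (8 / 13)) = 120 / 13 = 9.23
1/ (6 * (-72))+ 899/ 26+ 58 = 519899/ 5616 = 92.57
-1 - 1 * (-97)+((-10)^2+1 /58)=11369 /58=196.02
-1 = -1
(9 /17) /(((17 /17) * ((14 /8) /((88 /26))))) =1584 /1547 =1.02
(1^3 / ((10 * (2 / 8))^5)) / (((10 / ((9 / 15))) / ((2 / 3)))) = 32 / 78125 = 0.00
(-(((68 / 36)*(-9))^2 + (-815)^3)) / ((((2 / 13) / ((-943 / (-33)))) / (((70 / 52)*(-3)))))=-8933514276715 / 22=-406068830759.77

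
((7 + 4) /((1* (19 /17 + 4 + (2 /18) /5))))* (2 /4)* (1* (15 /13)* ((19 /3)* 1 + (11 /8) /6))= 13253625 /1635712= 8.10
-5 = -5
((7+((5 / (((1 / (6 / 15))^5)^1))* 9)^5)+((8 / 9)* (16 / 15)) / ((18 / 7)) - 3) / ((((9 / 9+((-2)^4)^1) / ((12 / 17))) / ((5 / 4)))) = 101723534853893324 / 446491241455078125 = 0.23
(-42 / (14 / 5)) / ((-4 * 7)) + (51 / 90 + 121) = 122.10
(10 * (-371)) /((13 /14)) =-51940 /13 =-3995.38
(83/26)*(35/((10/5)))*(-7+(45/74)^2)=-105471835/284752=-370.40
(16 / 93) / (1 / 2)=0.34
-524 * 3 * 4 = -6288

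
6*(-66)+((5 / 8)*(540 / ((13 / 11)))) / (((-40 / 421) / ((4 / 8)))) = -789921 / 416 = -1898.85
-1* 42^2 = -1764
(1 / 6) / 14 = 1 / 84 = 0.01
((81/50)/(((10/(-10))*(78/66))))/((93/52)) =-594/775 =-0.77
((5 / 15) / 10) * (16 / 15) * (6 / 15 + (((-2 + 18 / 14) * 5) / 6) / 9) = 2524 / 212625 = 0.01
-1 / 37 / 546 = -0.00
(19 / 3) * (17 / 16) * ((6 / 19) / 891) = 17 / 7128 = 0.00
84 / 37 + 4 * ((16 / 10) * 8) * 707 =6697124 / 185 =36200.67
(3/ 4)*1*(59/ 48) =59/ 64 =0.92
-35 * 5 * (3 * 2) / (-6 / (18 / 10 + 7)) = 1540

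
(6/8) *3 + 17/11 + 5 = 387/44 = 8.80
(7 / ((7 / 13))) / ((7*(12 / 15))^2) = 325 / 784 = 0.41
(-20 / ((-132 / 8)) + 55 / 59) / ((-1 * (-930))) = 835 / 362142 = 0.00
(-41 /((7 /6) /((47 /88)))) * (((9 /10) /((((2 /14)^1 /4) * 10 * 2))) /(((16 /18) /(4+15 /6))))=-6087393 /35200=-172.94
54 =54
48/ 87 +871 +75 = 27450/ 29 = 946.55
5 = 5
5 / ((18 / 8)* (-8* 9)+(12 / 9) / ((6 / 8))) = -45 / 1442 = -0.03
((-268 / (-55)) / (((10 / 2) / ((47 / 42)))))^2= 39664804 / 33350625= 1.19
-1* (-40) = 40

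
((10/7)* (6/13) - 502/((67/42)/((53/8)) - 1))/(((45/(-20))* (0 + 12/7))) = -434998/2535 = -171.60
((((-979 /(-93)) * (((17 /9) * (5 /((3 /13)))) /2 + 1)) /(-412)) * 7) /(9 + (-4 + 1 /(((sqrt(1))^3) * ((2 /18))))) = -1134661 /4138128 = -0.27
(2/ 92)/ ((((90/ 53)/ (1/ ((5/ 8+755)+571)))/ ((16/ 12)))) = 424/ 32953365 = 0.00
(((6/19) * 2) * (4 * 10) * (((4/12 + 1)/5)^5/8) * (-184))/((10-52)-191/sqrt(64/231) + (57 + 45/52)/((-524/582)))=0.00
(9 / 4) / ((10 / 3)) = 0.68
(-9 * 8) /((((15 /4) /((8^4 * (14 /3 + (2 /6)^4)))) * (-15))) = 49676288 /2025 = 24531.50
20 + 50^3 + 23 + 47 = 125090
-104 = -104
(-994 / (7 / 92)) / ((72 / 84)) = -45724 / 3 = -15241.33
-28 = -28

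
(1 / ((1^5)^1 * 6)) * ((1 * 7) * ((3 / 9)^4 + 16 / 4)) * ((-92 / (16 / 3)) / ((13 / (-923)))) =3715075 / 648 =5733.14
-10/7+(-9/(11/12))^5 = -102854575886/1127357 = -91235.14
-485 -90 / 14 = -3440 / 7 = -491.43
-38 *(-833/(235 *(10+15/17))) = 538118/43475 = 12.38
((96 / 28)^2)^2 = 331776 / 2401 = 138.18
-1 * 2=-2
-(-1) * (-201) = -201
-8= -8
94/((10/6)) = 282/5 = 56.40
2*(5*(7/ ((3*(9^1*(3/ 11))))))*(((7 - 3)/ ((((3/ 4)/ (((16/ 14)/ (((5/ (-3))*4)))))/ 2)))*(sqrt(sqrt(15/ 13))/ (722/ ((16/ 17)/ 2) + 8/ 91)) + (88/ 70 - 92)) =-69872/ 81 - 39424*13^(3/ 4)*15^(1/ 4)/ 45238419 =-862.63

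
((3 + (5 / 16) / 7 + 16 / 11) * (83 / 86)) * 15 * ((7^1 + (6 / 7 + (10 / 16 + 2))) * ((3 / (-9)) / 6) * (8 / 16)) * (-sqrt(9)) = 1350302515 / 23733248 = 56.89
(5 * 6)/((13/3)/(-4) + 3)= 360/23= 15.65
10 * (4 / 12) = 10 / 3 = 3.33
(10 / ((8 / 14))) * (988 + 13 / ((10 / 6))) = 34853 / 2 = 17426.50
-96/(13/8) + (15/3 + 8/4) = -677/13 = -52.08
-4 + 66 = 62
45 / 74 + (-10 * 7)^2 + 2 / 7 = 2538663 / 518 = 4900.89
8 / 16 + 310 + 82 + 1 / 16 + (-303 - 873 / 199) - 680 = -1893921 / 3184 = -594.82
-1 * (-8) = 8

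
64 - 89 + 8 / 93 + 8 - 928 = -944.91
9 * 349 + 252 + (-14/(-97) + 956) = 421867/97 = 4349.14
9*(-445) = -4005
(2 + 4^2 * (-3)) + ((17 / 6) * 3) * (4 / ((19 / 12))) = -466 / 19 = -24.53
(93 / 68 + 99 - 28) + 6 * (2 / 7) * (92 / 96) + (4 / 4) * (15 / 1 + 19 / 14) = 6145 / 68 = 90.37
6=6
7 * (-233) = -1631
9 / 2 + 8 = 25 / 2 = 12.50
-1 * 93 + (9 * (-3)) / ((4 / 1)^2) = -94.69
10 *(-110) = -1100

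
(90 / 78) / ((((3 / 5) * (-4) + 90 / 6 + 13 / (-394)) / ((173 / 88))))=2556075 / 14161004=0.18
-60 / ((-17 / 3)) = 180 / 17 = 10.59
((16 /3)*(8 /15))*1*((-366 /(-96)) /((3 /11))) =5368 /135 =39.76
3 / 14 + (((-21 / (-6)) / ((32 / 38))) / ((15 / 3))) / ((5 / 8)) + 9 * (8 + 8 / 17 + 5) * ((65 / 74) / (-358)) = 24566749 / 19703425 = 1.25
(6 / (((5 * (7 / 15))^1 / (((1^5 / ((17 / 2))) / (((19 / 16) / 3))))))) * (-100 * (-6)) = 1036800 / 2261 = 458.56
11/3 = 3.67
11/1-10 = 1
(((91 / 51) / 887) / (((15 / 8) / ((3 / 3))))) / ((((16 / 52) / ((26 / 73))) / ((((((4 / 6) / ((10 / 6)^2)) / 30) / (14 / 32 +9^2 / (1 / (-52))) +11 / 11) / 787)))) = 3386640348 / 2146171692653125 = 0.00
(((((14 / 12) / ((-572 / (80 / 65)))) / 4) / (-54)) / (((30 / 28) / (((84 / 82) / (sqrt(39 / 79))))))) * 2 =686 * sqrt(3081) / 1203879105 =0.00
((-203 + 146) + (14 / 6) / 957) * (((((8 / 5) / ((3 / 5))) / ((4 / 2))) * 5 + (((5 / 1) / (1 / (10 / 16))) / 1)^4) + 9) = -27908536085 / 4409856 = -6328.67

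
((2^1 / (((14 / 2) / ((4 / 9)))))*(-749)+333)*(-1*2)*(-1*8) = 3806.22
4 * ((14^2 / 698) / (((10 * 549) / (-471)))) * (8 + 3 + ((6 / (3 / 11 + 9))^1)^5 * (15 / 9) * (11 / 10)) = -1469087944478 / 1360230105285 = -1.08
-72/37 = -1.95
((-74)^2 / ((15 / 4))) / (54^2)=5476 / 10935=0.50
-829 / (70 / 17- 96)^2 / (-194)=0.00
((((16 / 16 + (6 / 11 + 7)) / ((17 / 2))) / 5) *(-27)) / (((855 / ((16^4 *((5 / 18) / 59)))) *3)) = -6160384 / 9433215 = -0.65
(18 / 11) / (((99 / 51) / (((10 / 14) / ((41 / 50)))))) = 25500 / 34727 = 0.73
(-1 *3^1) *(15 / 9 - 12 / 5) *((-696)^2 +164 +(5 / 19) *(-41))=20254993 / 19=1066052.26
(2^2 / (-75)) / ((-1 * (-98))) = -2 / 3675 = -0.00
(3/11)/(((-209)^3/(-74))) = 222/100422619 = 0.00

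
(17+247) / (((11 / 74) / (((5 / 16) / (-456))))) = -185 / 152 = -1.22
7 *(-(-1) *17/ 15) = 119/ 15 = 7.93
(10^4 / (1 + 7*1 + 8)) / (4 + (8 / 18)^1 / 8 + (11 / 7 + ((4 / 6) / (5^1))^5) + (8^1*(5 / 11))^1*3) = 73089843750 / 1933795553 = 37.80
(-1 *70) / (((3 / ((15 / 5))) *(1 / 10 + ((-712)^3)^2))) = -700 / 1302806635376803841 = -0.00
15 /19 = 0.79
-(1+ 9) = -10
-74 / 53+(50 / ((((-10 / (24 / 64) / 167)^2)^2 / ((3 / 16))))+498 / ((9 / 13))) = 31547929548877 / 2084044800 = 15137.84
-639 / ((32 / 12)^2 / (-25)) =143775 / 64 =2246.48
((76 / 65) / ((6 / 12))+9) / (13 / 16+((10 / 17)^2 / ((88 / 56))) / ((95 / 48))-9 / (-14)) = 4985740144 / 688870195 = 7.24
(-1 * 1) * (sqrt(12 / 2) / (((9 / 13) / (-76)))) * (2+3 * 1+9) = 13832 * sqrt(6) / 9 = 3764.59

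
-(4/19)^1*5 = -20/19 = -1.05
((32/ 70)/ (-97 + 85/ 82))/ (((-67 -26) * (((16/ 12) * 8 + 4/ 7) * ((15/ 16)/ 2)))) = 10496/ 1079430075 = 0.00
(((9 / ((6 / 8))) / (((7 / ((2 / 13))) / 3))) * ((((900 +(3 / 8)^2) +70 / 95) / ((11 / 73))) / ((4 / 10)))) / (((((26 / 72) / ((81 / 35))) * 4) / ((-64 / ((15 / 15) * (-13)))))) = 2098708824204 / 22499477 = 93278.12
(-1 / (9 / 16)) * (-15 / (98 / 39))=520 / 49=10.61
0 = 0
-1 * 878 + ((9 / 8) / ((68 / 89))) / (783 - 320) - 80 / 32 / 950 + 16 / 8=-20960774713 / 23927840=-876.00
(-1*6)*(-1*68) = 408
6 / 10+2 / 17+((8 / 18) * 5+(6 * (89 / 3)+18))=152189 / 765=198.94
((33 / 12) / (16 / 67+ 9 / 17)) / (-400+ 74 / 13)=-14807 / 1631000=-0.01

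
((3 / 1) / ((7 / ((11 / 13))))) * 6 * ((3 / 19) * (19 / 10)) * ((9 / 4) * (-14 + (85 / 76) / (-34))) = -5701509 / 276640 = -20.61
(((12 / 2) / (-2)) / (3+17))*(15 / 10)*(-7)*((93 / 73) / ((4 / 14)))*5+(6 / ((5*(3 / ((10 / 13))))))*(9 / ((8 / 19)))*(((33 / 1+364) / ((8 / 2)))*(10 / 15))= 470.29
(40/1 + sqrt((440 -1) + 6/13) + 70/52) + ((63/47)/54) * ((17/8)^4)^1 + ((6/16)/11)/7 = sqrt(74269)/13 + 48396405023/1156227072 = 62.82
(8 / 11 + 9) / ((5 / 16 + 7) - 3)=1712 / 759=2.26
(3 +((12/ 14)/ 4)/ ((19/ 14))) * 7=420/ 19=22.11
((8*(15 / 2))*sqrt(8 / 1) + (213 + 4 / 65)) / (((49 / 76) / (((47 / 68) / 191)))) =107160*sqrt(2) / 159103 + 12367157 / 10341695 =2.15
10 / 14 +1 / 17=0.77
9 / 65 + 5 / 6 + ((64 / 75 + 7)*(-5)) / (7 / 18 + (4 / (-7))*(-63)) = -27407 / 255450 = -0.11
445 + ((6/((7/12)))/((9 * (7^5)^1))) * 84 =7479211/16807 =445.01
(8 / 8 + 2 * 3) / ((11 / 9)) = 63 / 11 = 5.73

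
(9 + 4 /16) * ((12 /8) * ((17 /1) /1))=1887 /8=235.88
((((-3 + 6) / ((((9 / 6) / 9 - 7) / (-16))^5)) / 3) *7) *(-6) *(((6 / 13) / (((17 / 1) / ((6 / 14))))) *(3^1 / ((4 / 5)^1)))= -3302259425280 / 25604220421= -128.97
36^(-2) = 1/ 1296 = 0.00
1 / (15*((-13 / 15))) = -1 / 13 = -0.08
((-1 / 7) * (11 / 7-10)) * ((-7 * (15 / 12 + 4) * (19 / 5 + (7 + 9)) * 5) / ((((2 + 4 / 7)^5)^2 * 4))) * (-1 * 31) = 5683119534631 / 2115832430592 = 2.69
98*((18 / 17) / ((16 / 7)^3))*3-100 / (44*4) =4882879 / 191488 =25.50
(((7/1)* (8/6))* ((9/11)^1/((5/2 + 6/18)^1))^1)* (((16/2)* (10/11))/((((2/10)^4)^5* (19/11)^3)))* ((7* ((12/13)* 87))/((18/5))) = 85863647460937500000000/1515839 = 56644305537024380.56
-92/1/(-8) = 23/2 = 11.50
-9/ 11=-0.82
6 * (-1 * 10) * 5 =-300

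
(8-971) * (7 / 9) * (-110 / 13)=82390 / 13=6337.69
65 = 65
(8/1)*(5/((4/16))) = 160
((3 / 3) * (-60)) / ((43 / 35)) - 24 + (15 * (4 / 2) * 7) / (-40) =-13431 / 172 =-78.09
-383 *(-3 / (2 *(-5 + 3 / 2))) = -1149 / 7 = -164.14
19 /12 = 1.58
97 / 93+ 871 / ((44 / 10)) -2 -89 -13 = 194365 / 2046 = 95.00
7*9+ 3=66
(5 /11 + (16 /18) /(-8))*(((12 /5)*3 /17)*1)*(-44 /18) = -16 /45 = -0.36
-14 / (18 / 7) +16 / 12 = -37 / 9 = -4.11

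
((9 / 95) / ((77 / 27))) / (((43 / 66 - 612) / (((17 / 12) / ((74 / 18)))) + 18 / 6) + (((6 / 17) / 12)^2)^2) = -2922566832 / 155818090680805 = -0.00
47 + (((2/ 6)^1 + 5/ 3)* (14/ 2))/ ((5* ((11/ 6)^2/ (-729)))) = -338981/ 605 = -560.30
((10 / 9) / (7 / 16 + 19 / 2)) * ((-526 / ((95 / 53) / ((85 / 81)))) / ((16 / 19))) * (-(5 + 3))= 327.10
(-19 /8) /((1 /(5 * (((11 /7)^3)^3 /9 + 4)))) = -362014366585 /2905459704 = -124.60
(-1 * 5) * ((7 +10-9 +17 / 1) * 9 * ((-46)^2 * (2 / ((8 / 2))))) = -1190250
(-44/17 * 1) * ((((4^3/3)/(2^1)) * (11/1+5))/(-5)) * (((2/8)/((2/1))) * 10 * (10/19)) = 56320/969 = 58.12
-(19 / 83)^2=-361 / 6889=-0.05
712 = 712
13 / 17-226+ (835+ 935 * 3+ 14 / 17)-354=52047 / 17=3061.59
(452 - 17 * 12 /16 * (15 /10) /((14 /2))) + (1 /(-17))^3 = 123606111 /275128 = 449.27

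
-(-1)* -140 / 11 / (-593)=0.02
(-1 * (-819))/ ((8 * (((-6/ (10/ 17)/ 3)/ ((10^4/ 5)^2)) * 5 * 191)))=-409500000/ 3247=-126116.42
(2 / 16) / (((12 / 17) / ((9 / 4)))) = 51 / 128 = 0.40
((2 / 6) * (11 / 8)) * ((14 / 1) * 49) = 3773 / 12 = 314.42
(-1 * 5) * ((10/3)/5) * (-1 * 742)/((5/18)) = 8904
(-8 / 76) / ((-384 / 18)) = 3 / 608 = 0.00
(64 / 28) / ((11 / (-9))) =-144 / 77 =-1.87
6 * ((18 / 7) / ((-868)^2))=27 / 1318492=0.00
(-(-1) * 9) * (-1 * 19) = -171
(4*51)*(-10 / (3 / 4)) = -2720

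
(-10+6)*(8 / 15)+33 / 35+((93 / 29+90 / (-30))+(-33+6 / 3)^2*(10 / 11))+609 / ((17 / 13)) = 152416300 / 113883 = 1338.36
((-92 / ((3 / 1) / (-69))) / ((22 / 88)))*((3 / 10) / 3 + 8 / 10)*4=152352 / 5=30470.40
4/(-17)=-4/17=-0.24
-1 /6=-0.17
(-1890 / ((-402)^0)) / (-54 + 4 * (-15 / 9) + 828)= -2835 / 1151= -2.46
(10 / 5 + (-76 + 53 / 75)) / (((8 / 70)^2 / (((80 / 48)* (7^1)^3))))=-461940395 / 144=-3207919.41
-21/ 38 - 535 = -20351/ 38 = -535.55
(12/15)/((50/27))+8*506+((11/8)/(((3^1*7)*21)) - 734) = 1461665887/441000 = 3314.44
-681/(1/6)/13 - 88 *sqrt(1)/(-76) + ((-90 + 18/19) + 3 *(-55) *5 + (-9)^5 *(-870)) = 12688736491/247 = 51371402.80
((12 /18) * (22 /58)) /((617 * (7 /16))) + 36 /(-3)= -4508684 /375753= -12.00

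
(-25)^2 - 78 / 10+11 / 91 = 280881 / 455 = 617.32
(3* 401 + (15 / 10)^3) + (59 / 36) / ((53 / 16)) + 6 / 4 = 4611139 / 3816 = 1208.37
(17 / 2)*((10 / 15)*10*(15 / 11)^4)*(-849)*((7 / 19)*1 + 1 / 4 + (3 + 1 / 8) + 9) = -2358848334375 / 1112716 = -2119901.52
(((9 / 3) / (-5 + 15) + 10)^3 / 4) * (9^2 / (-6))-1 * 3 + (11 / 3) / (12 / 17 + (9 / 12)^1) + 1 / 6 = -796665983 / 216000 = -3688.27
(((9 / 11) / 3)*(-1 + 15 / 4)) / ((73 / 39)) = 117 / 292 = 0.40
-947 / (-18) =947 / 18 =52.61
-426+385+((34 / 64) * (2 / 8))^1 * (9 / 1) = -5095 / 128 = -39.80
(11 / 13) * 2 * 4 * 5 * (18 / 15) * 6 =3168 / 13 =243.69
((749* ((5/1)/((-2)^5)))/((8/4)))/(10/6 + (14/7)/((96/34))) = -3745/152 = -24.64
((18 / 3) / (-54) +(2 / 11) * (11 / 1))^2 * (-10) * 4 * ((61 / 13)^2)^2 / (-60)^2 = -4001448049 / 208209690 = -19.22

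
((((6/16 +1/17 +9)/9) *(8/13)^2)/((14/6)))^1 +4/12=10125/20111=0.50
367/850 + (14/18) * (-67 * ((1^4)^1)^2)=-51.68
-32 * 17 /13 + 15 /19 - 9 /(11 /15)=-144896 /2717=-53.33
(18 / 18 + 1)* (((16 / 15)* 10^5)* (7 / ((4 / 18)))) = 6720000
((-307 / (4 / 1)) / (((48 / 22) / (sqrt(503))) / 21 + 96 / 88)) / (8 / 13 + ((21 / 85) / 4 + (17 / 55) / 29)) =-451372119737 / 4412696556 + 128194297*sqrt(503) / 6619044834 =-101.86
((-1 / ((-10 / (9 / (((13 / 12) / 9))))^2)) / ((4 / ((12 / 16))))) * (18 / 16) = -1594323 / 135200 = -11.79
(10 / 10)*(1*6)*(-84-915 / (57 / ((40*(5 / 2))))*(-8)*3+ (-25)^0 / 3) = 4382462 / 19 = 230655.89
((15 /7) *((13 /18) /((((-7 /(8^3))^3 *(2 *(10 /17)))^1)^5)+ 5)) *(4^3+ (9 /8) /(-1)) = -197458305871595641218621835315246606305466211743 /498493958544015000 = -396109727083404304850859700000.00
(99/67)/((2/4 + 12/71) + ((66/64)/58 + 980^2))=4348608/2826456660167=0.00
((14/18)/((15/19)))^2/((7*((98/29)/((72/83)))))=41876/1176525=0.04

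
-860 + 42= -818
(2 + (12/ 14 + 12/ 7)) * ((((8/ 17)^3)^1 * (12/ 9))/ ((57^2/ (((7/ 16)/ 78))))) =0.00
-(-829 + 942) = -113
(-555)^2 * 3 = 924075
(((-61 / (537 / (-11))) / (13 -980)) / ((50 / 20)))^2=1800964 / 6741266996025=0.00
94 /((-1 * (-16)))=47 /8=5.88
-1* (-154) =154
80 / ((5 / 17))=272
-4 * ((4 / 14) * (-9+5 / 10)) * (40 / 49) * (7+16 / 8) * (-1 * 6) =-146880 / 343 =-428.22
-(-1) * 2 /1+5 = 7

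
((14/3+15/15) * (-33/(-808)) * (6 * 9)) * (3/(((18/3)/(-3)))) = -15147/808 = -18.75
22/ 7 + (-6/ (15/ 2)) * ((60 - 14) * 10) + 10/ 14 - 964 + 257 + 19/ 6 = -44855/ 42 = -1067.98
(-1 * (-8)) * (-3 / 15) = -8 / 5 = -1.60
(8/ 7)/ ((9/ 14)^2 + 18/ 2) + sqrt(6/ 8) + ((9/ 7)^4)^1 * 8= sqrt(3)/ 2 + 97378184/ 4429845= 22.85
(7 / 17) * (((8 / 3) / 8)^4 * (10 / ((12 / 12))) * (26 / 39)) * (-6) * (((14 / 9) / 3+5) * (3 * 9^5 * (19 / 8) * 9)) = -72232965 / 17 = -4248997.94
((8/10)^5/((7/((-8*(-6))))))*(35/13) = 49152/8125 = 6.05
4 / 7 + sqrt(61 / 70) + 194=sqrt(4270) / 70 + 1362 / 7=195.50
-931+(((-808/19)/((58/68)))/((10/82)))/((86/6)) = -113669971/118465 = -959.52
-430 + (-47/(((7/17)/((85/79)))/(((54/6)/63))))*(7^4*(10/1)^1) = -33312320/79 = -421674.94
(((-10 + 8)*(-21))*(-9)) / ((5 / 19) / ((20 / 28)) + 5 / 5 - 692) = 133 / 243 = 0.55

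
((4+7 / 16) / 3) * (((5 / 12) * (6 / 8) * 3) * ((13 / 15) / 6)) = 923 / 4608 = 0.20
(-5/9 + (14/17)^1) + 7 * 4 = 28.27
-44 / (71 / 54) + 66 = 32.54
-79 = -79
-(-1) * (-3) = -3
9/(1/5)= 45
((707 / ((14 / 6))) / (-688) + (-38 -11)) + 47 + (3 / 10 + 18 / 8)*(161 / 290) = -511129 / 498800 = -1.02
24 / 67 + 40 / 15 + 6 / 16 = 5467 / 1608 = 3.40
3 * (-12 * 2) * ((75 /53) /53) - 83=-238547 /2809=-84.92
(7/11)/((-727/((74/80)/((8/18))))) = -2331/1279520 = -0.00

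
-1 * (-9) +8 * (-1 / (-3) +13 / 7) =557 / 21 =26.52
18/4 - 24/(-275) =2523/550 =4.59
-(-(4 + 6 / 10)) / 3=23 / 15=1.53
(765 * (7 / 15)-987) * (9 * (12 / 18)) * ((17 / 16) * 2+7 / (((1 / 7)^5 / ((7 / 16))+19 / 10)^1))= -21957.82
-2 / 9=-0.22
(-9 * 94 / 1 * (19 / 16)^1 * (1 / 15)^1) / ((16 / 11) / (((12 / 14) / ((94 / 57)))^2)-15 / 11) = -861703029 / 51729640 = -16.66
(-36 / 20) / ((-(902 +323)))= 9 / 6125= 0.00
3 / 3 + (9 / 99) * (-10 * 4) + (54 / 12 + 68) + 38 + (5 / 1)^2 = 2923 / 22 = 132.86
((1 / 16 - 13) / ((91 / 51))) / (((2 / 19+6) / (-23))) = 4613409 / 168896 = 27.32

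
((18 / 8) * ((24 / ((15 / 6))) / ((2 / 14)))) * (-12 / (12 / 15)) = -2268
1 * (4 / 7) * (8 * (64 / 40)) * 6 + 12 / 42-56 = -11.83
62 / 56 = 31 / 28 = 1.11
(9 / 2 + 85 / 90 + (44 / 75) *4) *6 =3506 / 75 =46.75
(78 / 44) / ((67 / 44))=78 / 67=1.16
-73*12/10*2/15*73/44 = -5329/275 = -19.38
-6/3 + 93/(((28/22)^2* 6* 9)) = -3305/3528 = -0.94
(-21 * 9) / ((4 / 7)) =-1323 / 4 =-330.75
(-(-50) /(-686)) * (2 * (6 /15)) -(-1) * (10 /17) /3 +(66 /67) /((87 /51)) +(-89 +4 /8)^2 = 1064935455875 /135955596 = 7832.97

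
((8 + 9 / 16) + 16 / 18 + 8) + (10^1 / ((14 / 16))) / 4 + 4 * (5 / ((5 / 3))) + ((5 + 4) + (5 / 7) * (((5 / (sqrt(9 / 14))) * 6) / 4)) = 25 * sqrt(14) / 14 + 41639 / 1008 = 47.99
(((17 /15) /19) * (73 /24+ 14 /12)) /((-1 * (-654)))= 1717 /4473360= 0.00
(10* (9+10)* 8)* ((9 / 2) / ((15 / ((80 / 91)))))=36480 / 91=400.88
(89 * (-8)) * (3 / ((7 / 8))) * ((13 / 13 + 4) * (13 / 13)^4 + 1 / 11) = -136704 / 11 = -12427.64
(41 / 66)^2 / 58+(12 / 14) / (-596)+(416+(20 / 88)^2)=109635920885 / 263511864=416.06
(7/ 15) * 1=7/ 15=0.47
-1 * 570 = -570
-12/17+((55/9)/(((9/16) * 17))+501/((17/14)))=568042/1377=412.52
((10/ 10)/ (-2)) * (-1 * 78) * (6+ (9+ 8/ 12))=611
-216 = -216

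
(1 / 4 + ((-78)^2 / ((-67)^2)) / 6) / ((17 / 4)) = 8545 / 76313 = 0.11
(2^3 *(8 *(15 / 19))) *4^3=61440 / 19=3233.68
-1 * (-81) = 81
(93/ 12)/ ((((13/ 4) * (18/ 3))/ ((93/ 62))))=31/ 52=0.60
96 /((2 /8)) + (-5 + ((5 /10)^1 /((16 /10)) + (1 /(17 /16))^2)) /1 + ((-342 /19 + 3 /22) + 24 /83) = 1530893389 /4221712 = 362.62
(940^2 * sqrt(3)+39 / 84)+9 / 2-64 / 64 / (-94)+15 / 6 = 1530447.57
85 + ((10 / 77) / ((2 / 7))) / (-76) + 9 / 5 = 362799 / 4180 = 86.79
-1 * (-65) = 65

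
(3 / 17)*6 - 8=-118 / 17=-6.94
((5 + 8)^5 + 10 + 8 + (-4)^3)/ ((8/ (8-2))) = 1113741/ 4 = 278435.25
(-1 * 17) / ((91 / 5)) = -85 / 91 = -0.93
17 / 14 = 1.21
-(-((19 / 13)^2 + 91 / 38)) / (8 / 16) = 29097 / 3211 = 9.06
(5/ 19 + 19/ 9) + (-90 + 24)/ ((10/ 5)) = -5237/ 171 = -30.63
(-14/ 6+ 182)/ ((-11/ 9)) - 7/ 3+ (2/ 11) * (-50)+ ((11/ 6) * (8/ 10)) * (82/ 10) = -120778/ 825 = -146.40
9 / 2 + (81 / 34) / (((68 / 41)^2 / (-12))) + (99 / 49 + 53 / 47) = -248455345 / 90517112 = -2.74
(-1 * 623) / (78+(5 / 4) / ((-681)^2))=-165098916 / 20670491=-7.99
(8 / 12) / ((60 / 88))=44 / 45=0.98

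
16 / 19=0.84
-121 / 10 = -12.10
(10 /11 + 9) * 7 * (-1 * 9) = -6867 /11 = -624.27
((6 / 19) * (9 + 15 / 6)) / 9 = 23 / 57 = 0.40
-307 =-307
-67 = -67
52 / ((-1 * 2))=-26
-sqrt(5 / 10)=-sqrt(2) / 2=-0.71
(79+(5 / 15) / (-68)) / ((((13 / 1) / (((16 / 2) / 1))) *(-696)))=-16115 / 230724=-0.07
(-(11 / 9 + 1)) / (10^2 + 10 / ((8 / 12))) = -4 / 207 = -0.02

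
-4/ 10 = -2/ 5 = -0.40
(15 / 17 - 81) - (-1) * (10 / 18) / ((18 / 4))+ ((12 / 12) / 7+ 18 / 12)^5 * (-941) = -8399178885899 / 740583648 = -11341.30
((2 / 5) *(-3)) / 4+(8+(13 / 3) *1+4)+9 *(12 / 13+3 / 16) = 81209 / 3120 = 26.03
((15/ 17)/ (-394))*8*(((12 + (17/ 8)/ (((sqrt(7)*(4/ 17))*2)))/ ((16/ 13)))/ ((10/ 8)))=-468/ 3349 - 663*sqrt(7)/ 88256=-0.16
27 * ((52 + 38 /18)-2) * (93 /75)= 43617 /25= 1744.68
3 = 3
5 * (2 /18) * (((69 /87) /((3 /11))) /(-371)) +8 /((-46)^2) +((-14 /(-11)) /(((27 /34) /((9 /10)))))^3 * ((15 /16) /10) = 28714606521247 /102267915403500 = 0.28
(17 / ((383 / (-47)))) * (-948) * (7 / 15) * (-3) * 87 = -461288268 / 1915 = -240881.60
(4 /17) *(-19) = -4.47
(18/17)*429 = 7722/17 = 454.24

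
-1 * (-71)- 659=-588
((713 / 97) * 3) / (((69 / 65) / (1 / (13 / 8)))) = 1240 / 97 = 12.78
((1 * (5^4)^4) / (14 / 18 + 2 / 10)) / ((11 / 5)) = 34332275390625 / 484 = 70934453286.42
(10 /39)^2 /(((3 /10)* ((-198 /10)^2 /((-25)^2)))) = 15625000 /44721963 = 0.35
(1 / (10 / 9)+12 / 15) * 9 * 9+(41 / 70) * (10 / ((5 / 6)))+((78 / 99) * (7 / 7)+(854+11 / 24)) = 9239767 / 9240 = 999.97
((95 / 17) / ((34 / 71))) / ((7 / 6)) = 20235 / 2023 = 10.00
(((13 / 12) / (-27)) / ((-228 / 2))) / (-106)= -13 / 3915216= -0.00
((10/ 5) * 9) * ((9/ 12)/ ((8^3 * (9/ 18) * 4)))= 0.01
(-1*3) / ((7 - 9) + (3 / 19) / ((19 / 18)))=1083 / 668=1.62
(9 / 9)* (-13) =-13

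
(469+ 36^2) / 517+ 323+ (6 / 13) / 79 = 173315514 / 530959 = 326.42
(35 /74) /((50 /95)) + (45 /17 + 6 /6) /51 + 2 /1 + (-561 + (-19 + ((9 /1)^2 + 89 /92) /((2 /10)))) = -123357752 /737817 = -167.19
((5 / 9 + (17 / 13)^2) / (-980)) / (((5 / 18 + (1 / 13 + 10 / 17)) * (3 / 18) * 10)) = -87873 / 59734675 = -0.00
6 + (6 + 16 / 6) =44 / 3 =14.67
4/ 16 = 1/ 4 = 0.25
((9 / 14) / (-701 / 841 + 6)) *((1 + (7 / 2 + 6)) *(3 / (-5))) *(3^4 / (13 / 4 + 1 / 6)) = -16553403 / 890725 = -18.58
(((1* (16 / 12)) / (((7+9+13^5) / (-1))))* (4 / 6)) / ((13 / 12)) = -32 / 14481051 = -0.00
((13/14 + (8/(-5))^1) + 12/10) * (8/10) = 74/175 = 0.42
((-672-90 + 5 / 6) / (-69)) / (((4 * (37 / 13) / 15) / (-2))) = -296855 / 10212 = -29.07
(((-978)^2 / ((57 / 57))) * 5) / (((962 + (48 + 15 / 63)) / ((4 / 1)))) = 80344656 / 4243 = 18935.81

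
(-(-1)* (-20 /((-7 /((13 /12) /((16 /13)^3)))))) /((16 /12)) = 142805 /114688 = 1.25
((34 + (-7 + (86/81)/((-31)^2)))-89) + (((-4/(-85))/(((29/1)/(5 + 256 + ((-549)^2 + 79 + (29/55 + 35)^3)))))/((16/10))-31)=3300978691533049/12769485225750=258.51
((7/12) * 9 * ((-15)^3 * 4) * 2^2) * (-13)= 3685500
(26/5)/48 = 0.11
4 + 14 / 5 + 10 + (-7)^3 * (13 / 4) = -21959 / 20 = -1097.95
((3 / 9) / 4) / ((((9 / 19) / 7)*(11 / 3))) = 133 / 396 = 0.34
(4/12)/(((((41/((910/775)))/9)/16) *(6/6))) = 1.37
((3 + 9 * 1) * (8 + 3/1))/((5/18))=2376/5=475.20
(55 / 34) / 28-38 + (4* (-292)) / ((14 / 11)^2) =-5057999 / 6664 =-759.00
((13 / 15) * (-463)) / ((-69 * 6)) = 6019 / 6210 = 0.97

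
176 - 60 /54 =1574 /9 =174.89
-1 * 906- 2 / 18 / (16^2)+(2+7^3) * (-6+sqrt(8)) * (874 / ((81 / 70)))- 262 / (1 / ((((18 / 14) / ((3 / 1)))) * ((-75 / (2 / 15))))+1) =-4038770283275 / 2581248+14071400 * sqrt(2) / 27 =-827622.25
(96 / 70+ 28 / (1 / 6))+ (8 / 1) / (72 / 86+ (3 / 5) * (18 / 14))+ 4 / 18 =174.57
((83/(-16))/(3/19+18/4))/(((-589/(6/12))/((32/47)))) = 166/257889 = 0.00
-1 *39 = -39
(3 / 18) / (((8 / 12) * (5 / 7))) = 7 / 20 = 0.35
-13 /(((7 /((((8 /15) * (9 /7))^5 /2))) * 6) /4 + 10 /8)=-34504704 /370970885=-0.09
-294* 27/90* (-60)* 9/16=11907/4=2976.75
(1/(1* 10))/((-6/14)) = -7/30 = -0.23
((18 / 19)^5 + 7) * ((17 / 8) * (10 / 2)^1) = 1633892185 / 19808792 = 82.48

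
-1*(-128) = 128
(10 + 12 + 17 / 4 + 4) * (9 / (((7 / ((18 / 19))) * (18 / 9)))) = 9801 / 532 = 18.42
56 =56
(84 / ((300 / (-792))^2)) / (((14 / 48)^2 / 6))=180652032 / 4375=41291.89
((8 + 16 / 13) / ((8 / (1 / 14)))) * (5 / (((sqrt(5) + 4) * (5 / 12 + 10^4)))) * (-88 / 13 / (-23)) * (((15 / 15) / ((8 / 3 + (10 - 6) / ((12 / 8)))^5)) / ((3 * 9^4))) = 5 / 96295139426304 - 5 * sqrt(5) / 385180557705216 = 0.00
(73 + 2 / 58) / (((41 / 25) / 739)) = 39130050 / 1189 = 32910.05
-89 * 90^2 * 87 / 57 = -20906100 / 19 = -1100321.05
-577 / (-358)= 1.61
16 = 16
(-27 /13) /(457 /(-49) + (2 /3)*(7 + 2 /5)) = 19845 /41977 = 0.47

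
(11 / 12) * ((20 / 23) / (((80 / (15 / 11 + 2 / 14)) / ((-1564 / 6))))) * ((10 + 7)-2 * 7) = -493 / 42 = -11.74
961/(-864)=-961/864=-1.11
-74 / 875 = -0.08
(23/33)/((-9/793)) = -18239/297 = -61.41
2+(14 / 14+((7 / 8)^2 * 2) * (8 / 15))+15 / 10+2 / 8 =167 / 30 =5.57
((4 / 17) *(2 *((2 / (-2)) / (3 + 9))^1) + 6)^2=92416 / 2601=35.53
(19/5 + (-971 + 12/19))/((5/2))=-183648/475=-386.63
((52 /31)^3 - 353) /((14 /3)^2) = -93380535 /5839036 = -15.99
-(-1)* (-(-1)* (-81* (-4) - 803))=-479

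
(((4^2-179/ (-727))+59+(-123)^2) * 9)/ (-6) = -33160461/ 1454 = -22806.37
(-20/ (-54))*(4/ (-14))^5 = -320/ 453789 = -0.00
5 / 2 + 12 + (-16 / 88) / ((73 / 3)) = 14.49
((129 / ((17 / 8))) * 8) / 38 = 4128 / 323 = 12.78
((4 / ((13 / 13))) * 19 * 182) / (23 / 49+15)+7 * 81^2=17745217 / 379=46821.15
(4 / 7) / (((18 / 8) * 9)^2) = 0.00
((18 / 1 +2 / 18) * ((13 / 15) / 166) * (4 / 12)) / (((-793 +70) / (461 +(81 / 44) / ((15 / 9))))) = -215423897 / 10693603800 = -0.02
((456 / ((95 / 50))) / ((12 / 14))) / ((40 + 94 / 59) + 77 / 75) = 6.57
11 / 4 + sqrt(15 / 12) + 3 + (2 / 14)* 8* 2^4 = sqrt(5) / 2 + 673 / 28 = 25.15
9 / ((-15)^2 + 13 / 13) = 9 / 226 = 0.04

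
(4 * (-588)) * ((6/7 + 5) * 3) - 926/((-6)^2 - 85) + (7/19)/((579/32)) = -22267619170/539049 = -41309.08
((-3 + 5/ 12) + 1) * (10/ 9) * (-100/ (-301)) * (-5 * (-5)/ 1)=-118750/ 8127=-14.61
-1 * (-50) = 50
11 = 11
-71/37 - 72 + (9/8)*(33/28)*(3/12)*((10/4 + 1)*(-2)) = -76.24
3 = 3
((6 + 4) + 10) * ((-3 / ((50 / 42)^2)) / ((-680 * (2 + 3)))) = 1323 / 106250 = 0.01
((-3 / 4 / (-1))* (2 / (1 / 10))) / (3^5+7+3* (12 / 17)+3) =255 / 4337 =0.06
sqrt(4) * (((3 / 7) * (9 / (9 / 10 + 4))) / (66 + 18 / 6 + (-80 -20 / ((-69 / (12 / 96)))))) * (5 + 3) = -596160 / 518959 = -1.15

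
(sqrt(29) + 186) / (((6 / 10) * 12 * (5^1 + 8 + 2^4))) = 5 * sqrt(29) / 1044 + 155 / 174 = 0.92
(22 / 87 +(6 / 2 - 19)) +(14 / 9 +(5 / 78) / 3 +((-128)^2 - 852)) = 35101331 / 2262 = 15517.83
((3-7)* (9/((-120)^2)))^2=1/160000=0.00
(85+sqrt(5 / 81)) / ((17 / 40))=40 * sqrt(5) / 153+200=200.58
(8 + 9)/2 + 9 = 17.50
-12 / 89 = -0.13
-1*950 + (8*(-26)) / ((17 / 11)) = -1084.59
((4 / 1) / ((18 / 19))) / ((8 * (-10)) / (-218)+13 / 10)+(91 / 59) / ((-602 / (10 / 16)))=1680257695 / 663800976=2.53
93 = 93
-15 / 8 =-1.88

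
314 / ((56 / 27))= 4239 / 28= 151.39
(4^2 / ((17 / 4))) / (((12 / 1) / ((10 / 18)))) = 80 / 459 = 0.17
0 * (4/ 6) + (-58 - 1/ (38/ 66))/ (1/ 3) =-3405/ 19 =-179.21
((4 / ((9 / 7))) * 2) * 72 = 448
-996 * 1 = -996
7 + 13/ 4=41/ 4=10.25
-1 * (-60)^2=-3600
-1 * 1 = -1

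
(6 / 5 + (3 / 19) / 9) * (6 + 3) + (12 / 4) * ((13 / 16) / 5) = 17397 / 1520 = 11.45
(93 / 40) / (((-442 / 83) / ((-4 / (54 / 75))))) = 12865 / 5304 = 2.43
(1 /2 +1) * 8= 12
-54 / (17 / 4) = -216 / 17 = -12.71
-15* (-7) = 105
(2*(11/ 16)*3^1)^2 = 1089/ 64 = 17.02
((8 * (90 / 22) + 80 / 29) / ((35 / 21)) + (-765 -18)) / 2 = -242985 / 638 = -380.85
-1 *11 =-11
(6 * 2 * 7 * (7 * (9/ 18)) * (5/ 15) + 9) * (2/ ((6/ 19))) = 2033/ 3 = 677.67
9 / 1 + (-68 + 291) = 232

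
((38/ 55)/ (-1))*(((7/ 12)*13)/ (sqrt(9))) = -1729/ 990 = -1.75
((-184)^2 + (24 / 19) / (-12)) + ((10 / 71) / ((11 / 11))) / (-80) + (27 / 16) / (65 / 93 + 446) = 30357367598881 / 896664112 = 33855.90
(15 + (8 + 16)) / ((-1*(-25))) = 39 / 25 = 1.56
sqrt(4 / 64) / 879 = 1 / 3516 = 0.00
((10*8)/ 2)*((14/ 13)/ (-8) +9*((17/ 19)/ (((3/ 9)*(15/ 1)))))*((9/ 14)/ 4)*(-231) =-2165427/ 988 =-2191.73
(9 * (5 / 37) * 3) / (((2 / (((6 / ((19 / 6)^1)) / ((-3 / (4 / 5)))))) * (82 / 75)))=-24300 / 28823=-0.84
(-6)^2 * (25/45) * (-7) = -140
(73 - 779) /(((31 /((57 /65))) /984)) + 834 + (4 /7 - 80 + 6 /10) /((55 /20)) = -2924104094 /155155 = -18846.34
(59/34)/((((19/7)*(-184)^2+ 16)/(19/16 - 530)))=-3494393/349996544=-0.01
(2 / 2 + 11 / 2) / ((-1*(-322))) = 13 / 644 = 0.02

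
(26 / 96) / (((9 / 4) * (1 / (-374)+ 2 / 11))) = 2431 / 3618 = 0.67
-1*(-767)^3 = 451217663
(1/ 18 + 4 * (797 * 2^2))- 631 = 218179/ 18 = 12121.06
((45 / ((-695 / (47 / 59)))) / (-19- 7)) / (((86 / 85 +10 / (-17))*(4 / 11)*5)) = 8789 / 3411616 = 0.00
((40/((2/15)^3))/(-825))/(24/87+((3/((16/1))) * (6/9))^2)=-417600/5951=-70.17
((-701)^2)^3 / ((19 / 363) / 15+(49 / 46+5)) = 29721027775171206724470 / 1520029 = 19552934697411172.24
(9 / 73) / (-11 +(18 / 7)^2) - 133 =-2087876 / 15695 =-133.03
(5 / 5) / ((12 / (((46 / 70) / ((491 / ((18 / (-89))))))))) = -69 / 3058930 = -0.00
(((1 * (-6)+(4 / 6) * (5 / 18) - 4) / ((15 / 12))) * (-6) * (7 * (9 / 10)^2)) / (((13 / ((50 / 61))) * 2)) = 6678 / 793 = 8.42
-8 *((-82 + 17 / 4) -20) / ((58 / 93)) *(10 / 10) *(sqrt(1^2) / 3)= 12121 / 29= 417.97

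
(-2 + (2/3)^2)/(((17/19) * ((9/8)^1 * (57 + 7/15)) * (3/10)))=-53200/593487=-0.09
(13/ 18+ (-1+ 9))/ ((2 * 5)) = 0.87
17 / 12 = 1.42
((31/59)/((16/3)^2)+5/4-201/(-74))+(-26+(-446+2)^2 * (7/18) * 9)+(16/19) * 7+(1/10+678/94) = 1721644996907107/2495256320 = 689967.19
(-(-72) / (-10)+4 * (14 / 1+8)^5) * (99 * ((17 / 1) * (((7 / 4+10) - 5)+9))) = 2732171282379 / 5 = 546434256475.80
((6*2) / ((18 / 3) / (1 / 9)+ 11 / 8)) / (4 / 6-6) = -18 / 443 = -0.04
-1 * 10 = -10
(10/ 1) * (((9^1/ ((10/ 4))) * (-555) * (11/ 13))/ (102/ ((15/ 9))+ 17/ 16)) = -17582400/ 64753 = -271.53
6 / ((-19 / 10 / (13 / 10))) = -78 / 19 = -4.11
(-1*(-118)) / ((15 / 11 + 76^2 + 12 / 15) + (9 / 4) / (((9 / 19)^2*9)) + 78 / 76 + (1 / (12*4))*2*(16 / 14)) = 279667080 / 13699780513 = 0.02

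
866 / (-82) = -10.56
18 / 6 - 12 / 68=2.82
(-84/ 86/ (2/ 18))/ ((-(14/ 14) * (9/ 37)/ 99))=153846/ 43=3577.81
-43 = -43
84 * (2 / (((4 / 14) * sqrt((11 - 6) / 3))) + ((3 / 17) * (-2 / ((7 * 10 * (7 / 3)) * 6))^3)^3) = -81 / 285728428804786997750000000 + 588 * sqrt(15) / 5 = 455.46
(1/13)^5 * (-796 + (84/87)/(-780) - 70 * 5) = -6480637/2099661915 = -0.00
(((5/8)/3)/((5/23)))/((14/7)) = 23/48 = 0.48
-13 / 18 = -0.72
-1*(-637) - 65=572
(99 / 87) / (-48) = -11 / 464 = -0.02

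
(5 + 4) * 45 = 405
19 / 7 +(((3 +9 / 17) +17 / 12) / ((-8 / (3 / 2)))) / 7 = 2.58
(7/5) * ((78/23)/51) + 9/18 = 2319/3910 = 0.59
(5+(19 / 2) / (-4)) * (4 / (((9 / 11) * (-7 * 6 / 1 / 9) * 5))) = -11 / 20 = -0.55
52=52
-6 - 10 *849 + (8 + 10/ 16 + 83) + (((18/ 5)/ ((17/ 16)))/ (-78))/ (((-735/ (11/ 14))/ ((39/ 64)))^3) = -472309463377560925183/ 56198047252480000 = -8404.37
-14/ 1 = -14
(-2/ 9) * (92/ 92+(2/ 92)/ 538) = -24749/ 111366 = -0.22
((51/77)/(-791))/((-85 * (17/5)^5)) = 1875/86479230299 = 0.00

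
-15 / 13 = -1.15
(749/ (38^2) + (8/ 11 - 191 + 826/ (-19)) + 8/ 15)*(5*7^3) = -19016524709/ 47652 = -399070.86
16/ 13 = 1.23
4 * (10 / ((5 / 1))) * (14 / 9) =112 / 9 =12.44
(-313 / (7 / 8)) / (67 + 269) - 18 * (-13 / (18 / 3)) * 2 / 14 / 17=-3683 / 4998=-0.74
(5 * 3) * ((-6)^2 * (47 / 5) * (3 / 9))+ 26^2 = 2368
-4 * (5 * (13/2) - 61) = 114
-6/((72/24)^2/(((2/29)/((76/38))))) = -0.02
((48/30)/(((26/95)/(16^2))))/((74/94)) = 914432/481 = 1901.11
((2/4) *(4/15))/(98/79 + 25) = 158/31095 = 0.01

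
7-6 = 1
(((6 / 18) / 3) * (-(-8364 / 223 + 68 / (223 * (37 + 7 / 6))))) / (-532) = -7599 / 970273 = -0.01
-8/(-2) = 4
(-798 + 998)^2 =40000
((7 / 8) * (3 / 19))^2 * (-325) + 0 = -143325 / 23104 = -6.20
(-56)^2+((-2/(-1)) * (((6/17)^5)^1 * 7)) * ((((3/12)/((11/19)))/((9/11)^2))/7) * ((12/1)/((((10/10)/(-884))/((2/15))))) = 1305435968/417605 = 3126.01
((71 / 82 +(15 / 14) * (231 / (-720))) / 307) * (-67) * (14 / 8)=-321265 / 1611136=-0.20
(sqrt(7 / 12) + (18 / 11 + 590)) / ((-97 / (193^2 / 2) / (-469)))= 17469781 *sqrt(21) / 1164 + 56846667374 / 1067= 53345878.71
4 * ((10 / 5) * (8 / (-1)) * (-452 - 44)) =31744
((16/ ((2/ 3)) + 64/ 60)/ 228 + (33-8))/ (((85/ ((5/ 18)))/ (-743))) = -15951467/ 261630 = -60.97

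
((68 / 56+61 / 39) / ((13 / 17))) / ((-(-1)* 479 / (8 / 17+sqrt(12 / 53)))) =6068 / 1699971+25789* sqrt(159) / 90098463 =0.01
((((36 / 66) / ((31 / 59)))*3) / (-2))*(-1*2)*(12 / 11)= 12744 / 3751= 3.40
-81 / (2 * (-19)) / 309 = 27 / 3914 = 0.01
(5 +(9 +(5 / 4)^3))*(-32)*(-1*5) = 5105 / 2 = 2552.50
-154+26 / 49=-7520 / 49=-153.47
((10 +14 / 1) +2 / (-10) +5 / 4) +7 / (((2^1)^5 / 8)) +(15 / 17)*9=2953 / 85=34.74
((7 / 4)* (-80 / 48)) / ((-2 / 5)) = 175 / 24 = 7.29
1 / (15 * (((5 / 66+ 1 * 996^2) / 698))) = 15356 / 327365305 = 0.00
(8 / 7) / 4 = 2 / 7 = 0.29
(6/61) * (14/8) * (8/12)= 7/61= 0.11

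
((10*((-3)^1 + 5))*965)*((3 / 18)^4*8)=9650 / 81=119.14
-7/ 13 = -0.54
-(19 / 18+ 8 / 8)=-37 / 18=-2.06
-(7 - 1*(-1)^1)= -8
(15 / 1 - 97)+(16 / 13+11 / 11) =-1037 / 13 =-79.77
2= 2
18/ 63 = 2/ 7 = 0.29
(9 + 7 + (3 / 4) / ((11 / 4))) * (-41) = -7339 / 11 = -667.18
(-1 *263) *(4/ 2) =-526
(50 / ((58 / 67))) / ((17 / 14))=23450 / 493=47.57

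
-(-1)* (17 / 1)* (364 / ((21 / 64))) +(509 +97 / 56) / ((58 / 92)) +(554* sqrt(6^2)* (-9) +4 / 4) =-24959759 / 2436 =-10246.21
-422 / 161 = -2.62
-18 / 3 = -6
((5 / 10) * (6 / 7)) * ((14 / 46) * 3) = 9 / 23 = 0.39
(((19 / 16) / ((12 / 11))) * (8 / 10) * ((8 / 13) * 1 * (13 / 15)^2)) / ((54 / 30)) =2717 / 12150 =0.22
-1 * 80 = -80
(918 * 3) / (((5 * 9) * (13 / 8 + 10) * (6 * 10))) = 68 / 775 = 0.09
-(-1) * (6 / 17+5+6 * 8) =907 / 17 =53.35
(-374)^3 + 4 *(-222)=-52314512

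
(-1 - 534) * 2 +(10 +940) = -120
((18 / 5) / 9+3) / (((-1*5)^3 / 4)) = -68 / 625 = -0.11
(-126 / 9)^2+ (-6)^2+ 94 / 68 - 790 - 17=-19503 / 34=-573.62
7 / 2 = 3.50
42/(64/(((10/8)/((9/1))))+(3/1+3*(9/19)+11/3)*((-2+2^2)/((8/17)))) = 47880/564497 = 0.08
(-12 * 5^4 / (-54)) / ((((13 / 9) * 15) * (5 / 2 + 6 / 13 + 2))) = 500 / 387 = 1.29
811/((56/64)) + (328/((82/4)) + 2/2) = 6607/7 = 943.86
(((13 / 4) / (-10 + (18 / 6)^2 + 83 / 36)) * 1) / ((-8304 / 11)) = -429 / 130096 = -0.00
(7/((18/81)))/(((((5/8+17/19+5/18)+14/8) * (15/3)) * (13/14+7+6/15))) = 603288/2829299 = 0.21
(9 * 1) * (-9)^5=-531441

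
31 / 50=0.62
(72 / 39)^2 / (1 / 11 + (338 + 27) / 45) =0.42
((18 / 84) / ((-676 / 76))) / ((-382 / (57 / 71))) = 3249 / 64170652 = 0.00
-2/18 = -1/9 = -0.11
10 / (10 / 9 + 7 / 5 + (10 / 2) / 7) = 1575 / 508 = 3.10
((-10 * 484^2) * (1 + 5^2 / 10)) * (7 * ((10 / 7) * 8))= -655916800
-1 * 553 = -553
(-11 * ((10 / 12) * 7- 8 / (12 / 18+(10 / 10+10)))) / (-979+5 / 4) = 23782 / 410655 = 0.06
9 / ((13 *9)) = 1 / 13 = 0.08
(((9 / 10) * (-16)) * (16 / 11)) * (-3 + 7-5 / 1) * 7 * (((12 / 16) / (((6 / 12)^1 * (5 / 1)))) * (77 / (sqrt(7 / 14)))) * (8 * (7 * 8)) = 37933056 * sqrt(2) / 25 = 2145817.69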